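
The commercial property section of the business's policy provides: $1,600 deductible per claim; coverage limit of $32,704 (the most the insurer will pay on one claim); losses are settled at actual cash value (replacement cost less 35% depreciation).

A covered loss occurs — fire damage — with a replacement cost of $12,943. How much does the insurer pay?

Depreciate 35%: the covered value is $12,943 × 0.65 = $8,412.95.
Less the $1,600 deductible: $8,412.95 − $1,600 = $6,812.95.
$6,812.95 ≤ $32,704, so the limit doesn't bind; insurer pays $6,812.95.

$6,812.95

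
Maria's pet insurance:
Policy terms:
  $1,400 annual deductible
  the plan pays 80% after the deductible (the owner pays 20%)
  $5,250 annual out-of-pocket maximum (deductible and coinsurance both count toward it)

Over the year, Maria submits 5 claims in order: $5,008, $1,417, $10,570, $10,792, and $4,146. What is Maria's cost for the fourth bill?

Bill 1, $5,008: $1,400 finishes the deductible; $3,608 goes to coinsurance; 20% of $3,608 = $721.60. Owner pays $2,121.60; OOP now $2,121.60.
Bill 2, $1,417: 20% coinsurance on $1,417 = $283.40. Cost to owner: $283.40. OOP to date $2,405.
Bill 3, $10,570: 20% coinsurance on $10,570 = $2,114. Owner pays $2,114; OOP now $4,519.
Bill 4, $10,792: deductible met; 20% of $10,792 = $2,158.40. OOP would hit $6,677.40 > $5,250, so the cap limits the owner to $5,250 − $4,519 = $731.

$731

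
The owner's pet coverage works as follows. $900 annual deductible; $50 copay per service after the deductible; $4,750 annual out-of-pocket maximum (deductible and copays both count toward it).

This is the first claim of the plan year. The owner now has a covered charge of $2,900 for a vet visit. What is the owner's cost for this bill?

$950

Deductible not yet touched, so the first $900 of the bill goes to the deductible.
The remaining $2,000 (= $2,900 − $900) moves to the copay.
Copay on this service: $50.
Owner responsibility before any cap: $900 + $50 = $950.
Cumulative spending $0 + $950 = $950 stays under the $4,750 maximum.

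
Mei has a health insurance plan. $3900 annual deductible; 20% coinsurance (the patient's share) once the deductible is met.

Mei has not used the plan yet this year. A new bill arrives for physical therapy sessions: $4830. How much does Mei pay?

$4086

Deductible not yet touched, so the first $3900 of the bill goes to the deductible.
That leaves $4830 − $3900 = $930 for coinsurance.
Patient's 20% share of $930 is $186.
Patient responsibility: $3900 + $186 = $4086.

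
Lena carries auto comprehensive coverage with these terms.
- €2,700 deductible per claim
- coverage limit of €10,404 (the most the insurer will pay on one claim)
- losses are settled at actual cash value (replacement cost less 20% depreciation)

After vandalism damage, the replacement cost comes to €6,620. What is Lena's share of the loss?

€4,024

Actual cash value after 20% depreciation: €6,620 × 80% = €5,296.
Subtract the deductible: €5,296 − €2,700 = €2,596.
That's under the €10,404 cap, so the insurer reimburses the full €2,596.
The policyholder bears the rest of the original loss: €6,620 − €2,596 = €4,024.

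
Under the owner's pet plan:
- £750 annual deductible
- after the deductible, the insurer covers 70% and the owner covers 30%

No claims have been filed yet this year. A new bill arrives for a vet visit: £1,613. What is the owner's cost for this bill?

£1,008.90

Deductible not yet touched, so the first £750 of the bill goes to the deductible.
The remaining £863 (= £1,613 − £750) moves to coinsurance.
Owner's 30% share of £863 is £258.90.
Owner responsibility: £750 + £258.90 = £1,008.90.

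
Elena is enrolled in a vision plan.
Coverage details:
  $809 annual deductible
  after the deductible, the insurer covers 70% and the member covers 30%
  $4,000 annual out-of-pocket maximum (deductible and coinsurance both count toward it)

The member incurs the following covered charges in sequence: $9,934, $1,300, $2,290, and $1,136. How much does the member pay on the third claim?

$63.50

Claim 1 — $9,934: $809 to deductible, leaving $9,125; coinsurance $9,125 × 30% = $2,737.50. Member pays $3,546.50; OOP now $3,546.50.
Claim 2 — $1,300: deductible met; 30% of $1,300 = $390. Cost to member: $390. OOP to date $3,936.50.
Claim 3 — $2,290: 30% coinsurance on $2,290 = $687. OOP would hit $4,623.50 > $4,000, so the cap limits the member to $4,000 − $3,936.50 = $63.50.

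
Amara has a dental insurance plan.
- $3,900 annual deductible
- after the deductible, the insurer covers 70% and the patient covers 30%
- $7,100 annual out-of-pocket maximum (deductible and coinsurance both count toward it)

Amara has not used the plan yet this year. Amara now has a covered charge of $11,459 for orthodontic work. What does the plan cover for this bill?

Deductible not yet touched, so the first $3,900 of the bill goes to the deductible.
That leaves $11,459 − $3,900 = $7,559 for coinsurance.
30% of $7,559 = $2,267.70 falls to the patient.
That puts the patient's cost at $3,900 + $2,267.70 = $6,167.70 before any cap.
Cumulative spending $0 + $6,167.70 = $6,167.70 stays under the $7,100 maximum.
The plan picks up $11,459 − $6,167.70 = $5,291.30.

$5,291.30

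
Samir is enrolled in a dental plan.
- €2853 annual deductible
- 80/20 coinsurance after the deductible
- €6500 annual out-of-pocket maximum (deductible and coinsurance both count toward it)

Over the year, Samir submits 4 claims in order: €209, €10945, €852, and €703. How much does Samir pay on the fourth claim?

€140.60

#1 (€209): fully absorbed by the deductible. Patient owes €209 (running OOP €209).
#2 (€10945): €2644 to deductible, leaving €8301; patient's 20% is €1660.20. Cost to patient: €4304.20. OOP to date €4513.20.
#3 (€852): deductible met; 20% of €852 = €170.40. Cost to patient: €170.40. OOP to date €4683.60.
#4 (€703): 20% coinsurance on €703 = €140.60. Patient owes €140.60 (running OOP €4824.20).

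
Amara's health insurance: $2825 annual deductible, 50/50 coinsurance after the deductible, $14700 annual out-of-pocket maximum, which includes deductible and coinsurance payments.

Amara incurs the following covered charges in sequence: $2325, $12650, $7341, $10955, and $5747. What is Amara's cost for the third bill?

$3670.50

Bill 1, $2325: entire amount goes to the deductible. Cost to patient: $2325. OOP to date $2325.
Bill 2, $12650: $500 to deductible, leaving $12150; coinsurance $12150 × 50% = $6075. Patient owes $6575 (running OOP $8900).
Bill 3, $7341: deductible met; 50% of $7341 = $3670.50. Patient pays $3670.50; OOP now $12570.50.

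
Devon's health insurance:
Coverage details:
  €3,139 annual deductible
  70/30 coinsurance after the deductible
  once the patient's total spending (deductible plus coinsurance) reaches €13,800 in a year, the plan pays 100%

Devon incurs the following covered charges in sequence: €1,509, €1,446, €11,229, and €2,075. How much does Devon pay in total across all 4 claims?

Bill 1, €1,509: fully absorbed by the deductible. Patient pays €1,509; OOP now €1,509.
Bill 2, €1,446: all of it applies to the deductible. Cost to patient: €1,446. OOP to date €2,955.
Bill 3, €11,229: deductible takes €184, €11,045 remains; patient's 30% is €3,313.50. Patient owes €3,497.50 (running OOP €6,452.50).
Bill 4, €2,075: deductible already satisfied, so patient's share is 30% × €2,075 = €622.50. Patient pays €622.50; OOP now €7,075.
Total paid by the patient: €1,509 + €1,446 + €3,497.50 + €622.50 = €7,075.

€7,075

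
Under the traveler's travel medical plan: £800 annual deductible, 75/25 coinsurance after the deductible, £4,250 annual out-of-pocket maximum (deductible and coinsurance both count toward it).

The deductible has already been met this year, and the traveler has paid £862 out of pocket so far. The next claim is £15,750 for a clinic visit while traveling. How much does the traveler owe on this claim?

£3,388

With the deductible met, the entire £15,750 is subject to coinsurance.
25% of £15,750 = £3,937.50 falls to the traveler.
Adding £3,937.50 to the £862 already spent would give £4,799.50, which exceeds the £4,250 cap; the traveler pays just £4,250 − £862 = £3,388.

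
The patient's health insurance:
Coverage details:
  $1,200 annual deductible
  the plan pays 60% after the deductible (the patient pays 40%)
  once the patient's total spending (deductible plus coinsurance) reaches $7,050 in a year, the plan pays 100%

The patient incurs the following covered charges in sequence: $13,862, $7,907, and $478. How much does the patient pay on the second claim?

Claim 1 — $13,862: $1,200 finishes the deductible; $12,662 goes to coinsurance; coinsurance $12,662 × 40% = $5,064.80. Patient pays $6,264.80; OOP now $6,264.80.
Claim 2 — $7,907: deductible already satisfied, so patient's share is 40% × $7,907 = $3,162.80. OOP would hit $9,427.60 > $7,050, so the cap limits the patient to $7,050 − $6,264.80 = $785.20.

$785.20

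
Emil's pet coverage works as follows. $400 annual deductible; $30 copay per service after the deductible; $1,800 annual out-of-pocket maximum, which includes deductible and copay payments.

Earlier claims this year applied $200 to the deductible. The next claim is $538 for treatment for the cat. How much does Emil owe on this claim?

$230

$200 of the $400 deductible is already met, leaving $200.
The remaining $338 (= $538 − $200) moves to the copay.
Copay on this service: $30.
So the owner owes $200 + $30 = $230 before any cap.
Cumulative spending $200 + $230 = $430 stays under the $1,800 maximum.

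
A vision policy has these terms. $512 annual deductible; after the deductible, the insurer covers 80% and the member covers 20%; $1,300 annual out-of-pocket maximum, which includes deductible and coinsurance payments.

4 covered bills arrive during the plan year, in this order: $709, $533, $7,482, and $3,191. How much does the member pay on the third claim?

Bill 1, $709: $512 finishes the deductible; $197 goes to coinsurance; 20% of $197 = $39.40. Member owes $551.40 (running OOP $551.40).
Bill 2, $533: 20% coinsurance on $533 = $106.60. Member owes $106.60 (running OOP $658).
Bill 3, $7,482: 20% coinsurance on $7,482 = $1,496.40. That would push OOP to $2,154.40, over the $1,300 cap, so member pays $1,300 − $658 = $642.

$642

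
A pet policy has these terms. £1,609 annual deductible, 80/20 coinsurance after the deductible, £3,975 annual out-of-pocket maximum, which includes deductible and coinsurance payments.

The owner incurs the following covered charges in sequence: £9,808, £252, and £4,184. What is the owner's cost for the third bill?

Claim 1 (£9,808): £1,609 to deductible, leaving £8,199; 20% of £8,199 = £1,639.80. Owner owes £3,248.80 (running OOP £3,248.80).
Claim 2 (£252): deductible met; 20% of £252 = £50.40. Owner pays £50.40; OOP now £3,299.20.
Claim 3 (£4,184): deductible already satisfied, so owner's share is 20% × £4,184 = £836.80. OOP would hit £4,136 > £3,975, so the cap limits the owner to £3,975 − £3,299.20 = £675.80.

£675.80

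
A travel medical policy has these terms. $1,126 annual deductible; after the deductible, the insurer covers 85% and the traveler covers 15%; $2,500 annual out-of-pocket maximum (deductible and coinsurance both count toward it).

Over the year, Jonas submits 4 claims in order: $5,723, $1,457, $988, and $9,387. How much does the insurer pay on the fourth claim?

$9,069.30

#1 ($5,723): $1,126 finishes the deductible; $4,597 goes to coinsurance; coinsurance $4,597 × 15% = $689.55. Cost to traveler: $1,815.55. OOP to date $1,815.55. Plan pays $5,723 − $1,815.55 = $3,907.45.
#2 ($1,457): deductible already satisfied, so traveler's share is 15% × $1,457 = $218.55. Cost to traveler: $218.55. OOP to date $2,034.10. Plan pays $1,457 − $218.55 = $1,238.45.
#3 ($988): deductible already satisfied, so traveler's share is 15% × $988 = $148.20. Cost to traveler: $148.20. OOP to date $2,182.30. Insurer: $988 − $148.20 = $839.80.
#4 ($9,387): 15% coinsurance on $9,387 = $1,408.05. Adding that to $2,182.30 gives $3,590.35, past the $2,500 cap; traveler pays only $2,500 − $2,182.30 = $317.70. Insurer: $9,387 − $317.70 = $9,069.30.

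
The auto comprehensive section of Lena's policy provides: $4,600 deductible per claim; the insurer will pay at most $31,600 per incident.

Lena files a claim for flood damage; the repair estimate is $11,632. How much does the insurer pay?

After the deductible, $11,632 − $4,600 = $7,032 remains.
$7,032 ≤ $31,600, so the limit doesn't bind; insurer pays $7,032.

$7,032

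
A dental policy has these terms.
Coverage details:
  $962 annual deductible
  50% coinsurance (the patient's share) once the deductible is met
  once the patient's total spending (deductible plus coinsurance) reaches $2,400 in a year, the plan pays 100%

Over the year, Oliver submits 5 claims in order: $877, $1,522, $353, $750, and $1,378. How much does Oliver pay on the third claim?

Claim 1 — $877: fully absorbed by the deductible. Patient owes $877 (running OOP $877).
Claim 2 — $1,522: deductible takes $85, $1,437 remains; patient's 50% is $718.50. Patient pays $803.50; OOP now $1,680.50.
Claim 3 — $353: deductible met; 50% of $353 = $176.50. Patient owes $176.50 (running OOP $1,857).

$176.50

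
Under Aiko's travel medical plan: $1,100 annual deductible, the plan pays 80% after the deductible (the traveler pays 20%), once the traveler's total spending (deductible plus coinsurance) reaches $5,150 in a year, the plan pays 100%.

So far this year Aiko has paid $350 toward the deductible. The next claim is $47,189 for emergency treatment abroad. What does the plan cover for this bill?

$350 of the $1,100 deductible is already met, leaving $750.
After the $750 deductible portion, $47,189 − $750 = $46,439 is subject to coinsurance.
20% of $46,439 = $9,287.80 falls to the traveler.
Traveler responsibility before any cap: $750 + $9,287.80 = $10,037.80.
That would bring total out-of-pocket to $10,387.80, past the $5,150 cap. The traveler is capped at $5,150 − $350 = $4,800 on this claim.
The insurer covers the remainder: $47,189 − $4,800 = $42,389.

$42,389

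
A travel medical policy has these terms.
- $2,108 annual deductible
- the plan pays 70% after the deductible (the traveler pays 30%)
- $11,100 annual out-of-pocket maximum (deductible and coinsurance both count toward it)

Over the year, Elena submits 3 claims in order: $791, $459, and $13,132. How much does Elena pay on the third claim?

Claim 1 — $791: all of it applies to the deductible. Cost to traveler: $791. OOP to date $791.
Claim 2 — $459: all of it applies to the deductible. Traveler pays $459; OOP now $1,250.
Claim 3 — $13,132: $858 to deductible, leaving $12,274; traveler's 30% is $3,682.20. Traveler pays $4,540.20; OOP now $5,790.20.

$4,540.20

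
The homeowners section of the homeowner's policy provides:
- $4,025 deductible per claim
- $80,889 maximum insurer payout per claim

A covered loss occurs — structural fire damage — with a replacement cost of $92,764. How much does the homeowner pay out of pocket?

Subtract the deductible: $92,764 − $4,025 = $88,739.
The $80,889 per-incident cap binds; insurer pays $80,889.
The homeowner bears the rest of the original loss: $92,764 − $80,889 = $11,875.

$11,875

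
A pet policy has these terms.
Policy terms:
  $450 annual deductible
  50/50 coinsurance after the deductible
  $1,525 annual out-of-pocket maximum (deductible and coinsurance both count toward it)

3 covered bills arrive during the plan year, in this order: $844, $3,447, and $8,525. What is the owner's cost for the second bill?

Claim 1 ($844): $450 finishes the deductible; $394 goes to coinsurance; 50% of $394 = $197. Owner owes $647 (running OOP $647).
Claim 2 ($3,447): 50% coinsurance on $3,447 = $1,723.50. Adding that to $647 gives $2,370.50, past the $1,525 cap; owner pays only $1,525 − $647 = $878.

$878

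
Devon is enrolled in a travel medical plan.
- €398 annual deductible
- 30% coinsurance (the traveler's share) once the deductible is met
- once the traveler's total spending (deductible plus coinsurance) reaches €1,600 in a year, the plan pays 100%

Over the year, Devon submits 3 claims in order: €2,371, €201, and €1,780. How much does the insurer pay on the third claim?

€1,246

Claim 1 — €2,371: deductible takes €398, €1,973 remains; traveler's 30% is €591.90. Traveler pays €989.90; OOP now €989.90. Insurer: €2,371 − €989.90 = €1,381.10.
Claim 2 — €201: deductible met; 30% of €201 = €60.30. Cost to traveler: €60.30. OOP to date €1,050.20. Plan pays €201 − €60.30 = €140.70.
Claim 3 — €1,780: 30% coinsurance on €1,780 = €534. Traveler pays €534; OOP now €1,584.20. Plan pays €1,780 − €534 = €1,246.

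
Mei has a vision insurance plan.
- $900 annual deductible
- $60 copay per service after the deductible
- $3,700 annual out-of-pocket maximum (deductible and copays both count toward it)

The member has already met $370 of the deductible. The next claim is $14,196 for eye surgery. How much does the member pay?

$590

Remaining deductible: $900 − $370 = $530.
After the $530 deductible portion, $14,196 − $530 = $13,666 is subject to the copay.
Copay on this service: $60.
That puts the member's cost at $530 + $60 = $590 before any cap.
Cumulative spending $370 + $590 = $960 stays under the $3,700 maximum.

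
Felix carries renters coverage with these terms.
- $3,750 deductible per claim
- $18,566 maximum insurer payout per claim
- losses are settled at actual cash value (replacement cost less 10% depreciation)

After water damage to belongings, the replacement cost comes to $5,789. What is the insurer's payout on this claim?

At 10% depreciation, ACV = $5,789 − $578.90 = $5,210.10.
After the deductible, $5,210.10 − $3,750 = $1,460.10 remains.
That's under the $18,566 cap, so the insurer reimburses the full $1,460.10.

$1,460.10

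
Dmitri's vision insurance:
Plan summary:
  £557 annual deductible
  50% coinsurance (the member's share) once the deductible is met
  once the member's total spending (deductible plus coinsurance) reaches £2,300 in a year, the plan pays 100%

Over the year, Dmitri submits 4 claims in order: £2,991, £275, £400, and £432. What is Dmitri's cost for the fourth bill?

£188.50

Bill 1, £2,991: deductible takes £557, £2,434 remains; coinsurance £2,434 × 50% = £1,217. Member pays £1,774; OOP now £1,774.
Bill 2, £275: deductible already satisfied, so member's share is 50% × £275 = £137.50. Member owes £137.50 (running OOP £1,911.50).
Bill 3, £400: deductible already satisfied, so member's share is 50% × £400 = £200. Cost to member: £200. OOP to date £2,111.50.
Bill 4, £432: deductible met; 50% of £432 = £216. Adding that to £2,111.50 gives £2,327.50, past the £2,300 cap; member pays only £2,300 − £2,111.50 = £188.50.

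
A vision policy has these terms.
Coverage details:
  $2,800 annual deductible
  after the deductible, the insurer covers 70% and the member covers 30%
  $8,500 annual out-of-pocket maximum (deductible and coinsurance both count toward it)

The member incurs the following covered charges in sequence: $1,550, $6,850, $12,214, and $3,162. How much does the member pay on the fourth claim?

Claim 1 — $1,550: all of it applies to the deductible. Member owes $1,550 (running OOP $1,550).
Claim 2 — $6,850: deductible takes $1,250, $5,600 remains; member's 30% is $1,680. Cost to member: $2,930. OOP to date $4,480.
Claim 3 — $12,214: deductible met; 30% of $12,214 = $3,664.20. Member pays $3,664.20; OOP now $8,144.20.
Claim 4 — $3,162: 30% coinsurance on $3,162 = $948.60. That would push OOP to $9,092.80, over the $8,500 cap, so member pays $8,500 − $8,144.20 = $355.80.

$355.80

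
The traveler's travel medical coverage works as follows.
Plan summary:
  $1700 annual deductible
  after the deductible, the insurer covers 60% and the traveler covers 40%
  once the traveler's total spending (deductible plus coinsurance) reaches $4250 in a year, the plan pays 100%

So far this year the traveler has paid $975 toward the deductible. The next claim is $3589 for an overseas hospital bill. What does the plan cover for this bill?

$1718.40

$975 of the $1700 deductible is already met, leaving $725.
That leaves $3589 − $725 = $2864 for coinsurance.
Traveler's 40% share of $2864 is $1145.60.
Traveler responsibility before any cap: $725 + $1145.60 = $1870.60.
Year-to-date out-of-pocket becomes $975 + $1870.60 = $2845.60, still under the $4250 maximum, so no cap applies.
The plan picks up $3589 − $1870.60 = $1718.40.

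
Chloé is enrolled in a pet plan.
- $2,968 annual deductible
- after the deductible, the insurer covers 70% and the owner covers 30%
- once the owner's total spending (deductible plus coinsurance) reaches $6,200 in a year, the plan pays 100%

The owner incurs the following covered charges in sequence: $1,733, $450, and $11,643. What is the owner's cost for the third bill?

Claim 1 ($1,733): entire amount goes to the deductible. Owner owes $1,733 (running OOP $1,733).
Claim 2 ($450): fully absorbed by the deductible. Owner owes $450 (running OOP $2,183).
Claim 3 ($11,643): $785 finishes the deductible; $10,858 goes to coinsurance; owner's 30% is $3,257.40. Together that's $785 + $3,257.40 = $4,042.40. OOP would hit $6,225.40 > $6,200, so the cap limits the owner to $6,200 − $2,183 = $4,017.

$4,017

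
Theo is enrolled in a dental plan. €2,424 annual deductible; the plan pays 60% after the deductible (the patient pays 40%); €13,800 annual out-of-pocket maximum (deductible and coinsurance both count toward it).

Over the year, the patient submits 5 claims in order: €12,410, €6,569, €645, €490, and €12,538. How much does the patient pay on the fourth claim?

Bill 1, €12,410: €2,424 finishes the deductible; €9,986 goes to coinsurance; patient's 40% is €3,994.40. Patient pays €6,418.40; OOP now €6,418.40.
Bill 2, €6,569: 40% coinsurance on €6,569 = €2,627.60. Patient owes €2,627.60 (running OOP €9,046).
Bill 3, €645: deductible already satisfied, so patient's share is 40% × €645 = €258. Cost to patient: €258. OOP to date €9,304.
Bill 4, €490: deductible met; 40% of €490 = €196. Cost to patient: €196. OOP to date €9,500.

€196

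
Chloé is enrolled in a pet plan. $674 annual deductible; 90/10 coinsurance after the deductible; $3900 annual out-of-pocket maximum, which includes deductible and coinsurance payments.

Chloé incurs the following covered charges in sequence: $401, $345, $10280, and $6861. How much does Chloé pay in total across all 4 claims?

Claim 1 — $401: fully absorbed by the deductible. Owner owes $401 (running OOP $401).
Claim 2 — $345: $273 finishes the deductible; $72 goes to coinsurance; 10% of $72 = $7.20. Owner owes $280.20 (running OOP $681.20).
Claim 3 — $10280: deductible met; 10% of $10280 = $1028. Owner owes $1028 (running OOP $1709.20).
Claim 4 — $6861: 10% coinsurance on $6861 = $686.10. Cost to owner: $686.10. OOP to date $2395.30.
Total paid by the owner: $401 + $280.20 + $1028 + $686.10 = $2395.30.

$2395.30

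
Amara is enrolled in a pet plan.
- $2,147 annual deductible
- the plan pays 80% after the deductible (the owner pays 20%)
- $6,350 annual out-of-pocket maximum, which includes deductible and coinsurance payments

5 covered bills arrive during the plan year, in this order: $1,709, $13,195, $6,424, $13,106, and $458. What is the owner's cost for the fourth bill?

$366.80

#1 ($1,709): entire amount goes to the deductible. Cost to owner: $1,709. OOP to date $1,709.
#2 ($13,195): $438 to deductible, leaving $12,757; coinsurance $12,757 × 20% = $2,551.40. Cost to owner: $2,989.40. OOP to date $4,698.40.
#3 ($6,424): 20% coinsurance on $6,424 = $1,284.80. Cost to owner: $1,284.80. OOP to date $5,983.20.
#4 ($13,106): 20% coinsurance on $13,106 = $2,621.20. That would push OOP to $8,604.40, over the $6,350 cap, so owner pays $6,350 − $5,983.20 = $366.80.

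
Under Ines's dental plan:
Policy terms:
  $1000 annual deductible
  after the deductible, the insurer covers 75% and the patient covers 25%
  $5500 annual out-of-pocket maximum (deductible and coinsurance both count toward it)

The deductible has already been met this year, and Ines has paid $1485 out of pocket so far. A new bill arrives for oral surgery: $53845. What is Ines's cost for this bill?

The deductible is already satisfied, so the full bill goes to coinsurance.
25% of $53845 = $13461.25 falls to the patient.
Year-to-date out-of-pocket would reach $1485 + $13461.25 = $14946.25, above the $5500 maximum, so the patient pays only $5500 − $1485 = $4015.

$4015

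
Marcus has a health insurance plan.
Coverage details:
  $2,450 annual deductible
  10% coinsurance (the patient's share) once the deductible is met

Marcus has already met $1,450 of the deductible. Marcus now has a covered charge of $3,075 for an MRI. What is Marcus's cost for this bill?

Remaining deductible: $2,450 − $1,450 = $1,000.
After the $1,000 deductible portion, $3,075 − $1,000 = $2,075 is subject to coinsurance.
10% of $2,075 = $207.50 falls to the patient.
That puts the patient's cost at $1,000 + $207.50 = $1,207.50.

$1,207.50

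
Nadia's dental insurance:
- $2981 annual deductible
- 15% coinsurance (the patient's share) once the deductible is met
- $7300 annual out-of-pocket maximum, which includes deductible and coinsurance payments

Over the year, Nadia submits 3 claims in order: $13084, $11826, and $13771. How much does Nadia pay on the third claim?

$1029.65

#1 ($13084): deductible takes $2981, $10103 remains; patient's 15% is $1515.45. Cost to patient: $4496.45. OOP to date $4496.45.
#2 ($11826): 15% coinsurance on $11826 = $1773.90. Patient owes $1773.90 (running OOP $6270.35).
#3 ($13771): 15% coinsurance on $13771 = $2065.65. OOP would hit $8336 > $7300, so the cap limits the patient to $7300 − $6270.35 = $1029.65.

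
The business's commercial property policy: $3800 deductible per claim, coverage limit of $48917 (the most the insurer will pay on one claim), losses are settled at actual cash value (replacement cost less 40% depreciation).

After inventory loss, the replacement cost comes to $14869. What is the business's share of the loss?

At 40% depreciation, ACV = $14869 − $5947.60 = $8921.40.
After the deductible, $8921.40 − $3800 = $5121.40 remains.
$5121.40 is within the $48917 limit, so the insurer pays $5121.40.
Business's share is the uncovered remainder: $14869 − $5121.40 = $9747.60.

$9747.60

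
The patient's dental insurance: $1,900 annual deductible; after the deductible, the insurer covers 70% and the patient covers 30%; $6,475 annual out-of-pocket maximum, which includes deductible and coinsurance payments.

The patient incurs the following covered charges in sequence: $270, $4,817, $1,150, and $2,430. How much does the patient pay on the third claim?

Bill 1, $270: all of it applies to the deductible. Cost to patient: $270. OOP to date $270.
Bill 2, $4,817: deductible takes $1,630, $3,187 remains; coinsurance $3,187 × 30% = $956.10. Patient pays $2,586.10; OOP now $2,856.10.
Bill 3, $1,150: deductible met; 30% of $1,150 = $345. Patient pays $345; OOP now $3,201.10.

$345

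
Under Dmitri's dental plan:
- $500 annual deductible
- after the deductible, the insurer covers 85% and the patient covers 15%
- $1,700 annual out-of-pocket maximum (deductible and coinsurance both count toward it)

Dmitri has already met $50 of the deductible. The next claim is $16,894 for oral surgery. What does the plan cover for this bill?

$50 of the $500 deductible is already met, leaving $450.
The remaining $16,444 (= $16,894 − $450) moves to coinsurance.
Coinsurance: $16,444 × 15% = $2,466.60.
That puts the patient's cost at $450 + $2,466.60 = $2,916.60 before any cap.
Year-to-date out-of-pocket would reach $50 + $2,916.60 = $2,966.60, above the $1,700 maximum, so the patient pays only $1,700 − $50 = $1,650.
The plan picks up $16,894 − $1,650 = $15,244.

$15,244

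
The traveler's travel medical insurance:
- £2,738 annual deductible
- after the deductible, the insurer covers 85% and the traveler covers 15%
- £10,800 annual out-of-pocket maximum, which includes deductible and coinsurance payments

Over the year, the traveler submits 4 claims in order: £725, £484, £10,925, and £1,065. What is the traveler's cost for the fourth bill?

#1 (£725): entire amount goes to the deductible. Traveler owes £725 (running OOP £725).
#2 (£484): entire amount goes to the deductible. Cost to traveler: £484. OOP to date £1,209.
#3 (£10,925): £1,529 to deductible, leaving £9,396; coinsurance £9,396 × 15% = £1,409.40. Traveler owes £2,938.40 (running OOP £4,147.40).
#4 (£1,065): deductible already satisfied, so traveler's share is 15% × £1,065 = £159.75. Cost to traveler: £159.75. OOP to date £4,307.15.

£159.75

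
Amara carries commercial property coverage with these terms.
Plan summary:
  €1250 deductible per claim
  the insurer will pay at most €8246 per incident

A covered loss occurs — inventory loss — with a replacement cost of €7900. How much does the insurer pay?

Less the €1250 deductible: €7900 − €1250 = €6650.
€6650 is within the €8246 limit, so the insurer pays €6650.

€6650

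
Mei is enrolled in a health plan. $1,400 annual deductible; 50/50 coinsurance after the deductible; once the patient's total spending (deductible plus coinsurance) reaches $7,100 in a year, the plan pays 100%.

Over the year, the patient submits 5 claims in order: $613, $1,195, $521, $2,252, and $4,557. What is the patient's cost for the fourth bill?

$1,126

#1 ($613): all of it applies to the deductible. Patient owes $613 (running OOP $613).
#2 ($1,195): deductible takes $787, $408 remains; coinsurance $408 × 50% = $204. Patient pays $991; OOP now $1,604.
#3 ($521): deductible met; 50% of $521 = $260.50. Patient owes $260.50 (running OOP $1,864.50).
#4 ($2,252): deductible already satisfied, so patient's share is 50% × $2,252 = $1,126. Cost to patient: $1,126. OOP to date $2,990.50.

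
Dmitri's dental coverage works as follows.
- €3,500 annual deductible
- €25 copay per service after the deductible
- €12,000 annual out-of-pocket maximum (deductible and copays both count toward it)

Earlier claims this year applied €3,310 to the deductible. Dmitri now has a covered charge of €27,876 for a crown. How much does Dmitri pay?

€215

€3,310 of the €3,500 deductible is already met, leaving €190.
The remaining €27,686 (= €27,876 − €190) moves to the copay.
Copay on this service: €25.
So the patient owes €190 + €25 = €215 before any cap.
Year-to-date out-of-pocket becomes €3,310 + €215 = €3,525, still under the €12,000 maximum, so no cap applies.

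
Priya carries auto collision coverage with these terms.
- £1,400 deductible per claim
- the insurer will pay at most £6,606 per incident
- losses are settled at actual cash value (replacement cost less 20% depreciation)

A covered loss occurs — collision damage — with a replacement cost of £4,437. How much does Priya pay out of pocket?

£2,287.40

Actual cash value after 20% depreciation: £4,437 × 80% = £3,549.60.
After the deductible, £3,549.60 − £1,400 = £2,149.60 remains.
£2,149.60 ≤ £6,606, so the limit doesn't bind; insurer pays £2,149.60.
Driver's share is the uncovered remainder: £4,437 − £2,149.60 = £2,287.40.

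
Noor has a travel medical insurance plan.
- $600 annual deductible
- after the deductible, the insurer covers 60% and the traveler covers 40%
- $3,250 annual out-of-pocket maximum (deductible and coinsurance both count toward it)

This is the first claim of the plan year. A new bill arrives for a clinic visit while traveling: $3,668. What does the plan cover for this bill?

The full $600 deductible is still open; $600 of this bill applies to it.
That leaves $3,668 − $600 = $3,068 for coinsurance.
40% of $3,068 = $1,227.20 falls to the traveler.
Traveler responsibility before any cap: $600 + $1,227.20 = $1,827.20.
Total out-of-pocket so far would be $0 + $1,827.20 = $1,827.20, below the $3,250 cap — no reduction.
Insurer pays the balance: $3,668 − $1,827.20 = $1,840.80.

$1,840.80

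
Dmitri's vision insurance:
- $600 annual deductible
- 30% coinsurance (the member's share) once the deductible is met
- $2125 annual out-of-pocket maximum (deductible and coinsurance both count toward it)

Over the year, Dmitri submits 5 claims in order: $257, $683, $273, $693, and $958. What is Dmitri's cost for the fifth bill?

Bill 1, $257: fully absorbed by the deductible. Member owes $257 (running OOP $257).
Bill 2, $683: $343 finishes the deductible; $340 goes to coinsurance; 30% of $340 = $102. Cost to member: $445. OOP to date $702.
Bill 3, $273: deductible already satisfied, so member's share is 30% × $273 = $81.90. Cost to member: $81.90. OOP to date $783.90.
Bill 4, $693: deductible met; 30% of $693 = $207.90. Cost to member: $207.90. OOP to date $991.80.
Bill 5, $958: deductible already satisfied, so member's share is 30% × $958 = $287.40. Member owes $287.40 (running OOP $1279.20).

$287.40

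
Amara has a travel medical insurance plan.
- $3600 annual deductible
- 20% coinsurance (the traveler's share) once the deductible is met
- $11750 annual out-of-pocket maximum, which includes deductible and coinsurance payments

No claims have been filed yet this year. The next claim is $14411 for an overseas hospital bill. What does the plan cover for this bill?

$8648.80

Deductible not yet touched, so the first $3600 of the bill goes to the deductible.
The remaining $10811 (= $14411 − $3600) moves to coinsurance.
Traveler's 20% share of $10811 is $2162.20.
So the traveler owes $3600 + $2162.20 = $5762.20 before any cap.
Year-to-date out-of-pocket becomes $0 + $5762.20 = $5762.20, still under the $11750 maximum, so no cap applies.
Insurer pays the balance: $14411 − $5762.20 = $8648.80.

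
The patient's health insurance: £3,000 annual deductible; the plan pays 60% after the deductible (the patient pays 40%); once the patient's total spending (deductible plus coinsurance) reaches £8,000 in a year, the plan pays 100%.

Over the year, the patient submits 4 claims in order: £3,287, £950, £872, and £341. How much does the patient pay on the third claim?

Bill 1, £3,287: £3,000 to deductible, leaving £287; coinsurance £287 × 40% = £114.80. Patient pays £3,114.80; OOP now £3,114.80.
Bill 2, £950: 40% coinsurance on £950 = £380. Cost to patient: £380. OOP to date £3,494.80.
Bill 3, £872: 40% coinsurance on £872 = £348.80. Patient pays £348.80; OOP now £3,843.60.

£348.80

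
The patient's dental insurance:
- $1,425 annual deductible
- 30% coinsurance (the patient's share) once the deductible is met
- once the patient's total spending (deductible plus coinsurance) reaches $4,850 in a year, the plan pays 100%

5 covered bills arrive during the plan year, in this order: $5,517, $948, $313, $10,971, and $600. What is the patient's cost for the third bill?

$93.90

Claim 1 — $5,517: $1,425 finishes the deductible; $4,092 goes to coinsurance; 30% of $4,092 = $1,227.60. Cost to patient: $2,652.60. OOP to date $2,652.60.
Claim 2 — $948: deductible met; 30% of $948 = $284.40. Patient pays $284.40; OOP now $2,937.
Claim 3 — $313: 30% coinsurance on $313 = $93.90. Patient pays $93.90; OOP now $3,030.90.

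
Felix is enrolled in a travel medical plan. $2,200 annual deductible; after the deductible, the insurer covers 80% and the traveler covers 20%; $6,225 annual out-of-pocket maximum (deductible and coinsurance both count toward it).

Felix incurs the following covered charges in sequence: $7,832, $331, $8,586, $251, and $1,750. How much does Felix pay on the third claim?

Claim 1 ($7,832): deductible takes $2,200, $5,632 remains; 20% of $5,632 = $1,126.40. Cost to traveler: $3,326.40. OOP to date $3,326.40.
Claim 2 ($331): deductible already satisfied, so traveler's share is 20% × $331 = $66.20. Traveler pays $66.20; OOP now $3,392.60.
Claim 3 ($8,586): deductible met; 20% of $8,586 = $1,717.20. Traveler pays $1,717.20; OOP now $5,109.80.

$1,717.20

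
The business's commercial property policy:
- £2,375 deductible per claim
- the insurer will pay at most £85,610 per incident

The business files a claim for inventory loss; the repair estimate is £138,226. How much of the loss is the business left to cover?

£52,616

After the deductible, £138,226 − £2,375 = £135,851 remains.
£135,851 exceeds the £85,610 limit, so the insurer pays the limit: £85,610.
Business's share is the uncovered remainder: £138,226 − £85,610 = £52,616.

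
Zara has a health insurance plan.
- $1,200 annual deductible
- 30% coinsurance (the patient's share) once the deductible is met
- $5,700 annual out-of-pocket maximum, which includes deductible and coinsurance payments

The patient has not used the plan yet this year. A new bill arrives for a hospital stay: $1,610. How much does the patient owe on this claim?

Deductible not yet touched, so the first $1,200 of the bill goes to the deductible.
The remaining $410 (= $1,610 − $1,200) moves to coinsurance.
Coinsurance: $410 × 30% = $123.
So the patient owes $1,200 + $123 = $1,323 before any cap.
Year-to-date out-of-pocket becomes $0 + $1,323 = $1,323, still under the $5,700 maximum, so no cap applies.

$1,323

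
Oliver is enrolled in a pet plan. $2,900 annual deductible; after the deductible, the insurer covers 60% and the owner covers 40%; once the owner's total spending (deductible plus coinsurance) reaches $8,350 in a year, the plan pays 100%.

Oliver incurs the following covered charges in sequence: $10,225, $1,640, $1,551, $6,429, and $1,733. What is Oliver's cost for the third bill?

Claim 1 — $10,225: $2,900 finishes the deductible; $7,325 goes to coinsurance; owner's 40% is $2,930. Owner owes $5,830 (running OOP $5,830).
Claim 2 — $1,640: deductible met; 40% of $1,640 = $656. Owner pays $656; OOP now $6,486.
Claim 3 — $1,551: 40% coinsurance on $1,551 = $620.40. Owner owes $620.40 (running OOP $7,106.40).

$620.40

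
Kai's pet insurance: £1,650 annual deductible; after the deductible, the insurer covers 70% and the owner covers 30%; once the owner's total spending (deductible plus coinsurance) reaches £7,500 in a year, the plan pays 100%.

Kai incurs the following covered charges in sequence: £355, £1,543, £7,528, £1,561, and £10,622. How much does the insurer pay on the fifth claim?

£7,573.10

#1 (£355): fully absorbed by the deductible. Cost to owner: £355. OOP to date £355. Plan pays £355 − £355 = £0.
#2 (£1,543): deductible takes £1,295, £248 remains; 30% of £248 = £74.40. Owner pays £1,369.40; OOP now £1,724.40. Plan pays £1,543 − £1,369.40 = £173.60.
#3 (£7,528): 30% coinsurance on £7,528 = £2,258.40. Owner pays £2,258.40; OOP now £3,982.80. Plan pays £7,528 − £2,258.40 = £5,269.60.
#4 (£1,561): 30% coinsurance on £1,561 = £468.30. Owner owes £468.30 (running OOP £4,451.10). Plan pays £1,561 − £468.30 = £1,092.70.
#5 (£10,622): 30% coinsurance on £10,622 = £3,186.60. OOP would hit £7,637.70 > £7,500, so the cap limits the owner to £7,500 − £4,451.10 = £3,048.90. Plan pays £10,622 − £3,048.90 = £7,573.10.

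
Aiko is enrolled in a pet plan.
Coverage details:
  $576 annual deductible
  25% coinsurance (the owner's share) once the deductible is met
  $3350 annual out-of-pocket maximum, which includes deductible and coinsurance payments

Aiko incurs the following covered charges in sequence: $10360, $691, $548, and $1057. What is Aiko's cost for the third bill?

Claim 1 — $10360: deductible takes $576, $9784 remains; 25% of $9784 = $2446. Owner pays $3022; OOP now $3022.
Claim 2 — $691: deductible already satisfied, so owner's share is 25% × $691 = $172.75. Owner owes $172.75 (running OOP $3194.75).
Claim 3 — $548: deductible already satisfied, so owner's share is 25% × $548 = $137. Cost to owner: $137. OOP to date $3331.75.

$137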